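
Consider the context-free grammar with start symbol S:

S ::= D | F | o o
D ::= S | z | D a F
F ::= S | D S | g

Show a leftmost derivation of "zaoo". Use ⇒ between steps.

S ⇒ D ⇒ DaF ⇒ zaF ⇒ zaS ⇒ zaoo

S ⇒ D   [S ::= D]
D ⇒ DaF   [D ::= D a F]
DaF ⇒ zaF   [D ::= z]
zaF ⇒ zaS   [F ::= S]
zaS ⇒ zaoo   [S ::= o o]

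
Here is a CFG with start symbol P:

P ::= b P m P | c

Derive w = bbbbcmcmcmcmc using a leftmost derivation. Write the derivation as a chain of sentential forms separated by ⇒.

P⇒bPmP⇒bbPmPmP⇒bbbPmPmPmP⇒bbbbPmPmPmPmP⇒bbbbcmPmPmPmP⇒bbbbcmcmPmPmP⇒bbbbcmcmcmPmP⇒bbbbcmcmcmcmP⇒bbbbcmcmcmcmc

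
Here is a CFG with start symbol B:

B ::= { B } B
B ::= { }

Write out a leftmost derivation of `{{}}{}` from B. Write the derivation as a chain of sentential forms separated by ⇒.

B ⇒ {B}B   [B ::= { B } B]
{B}B ⇒ {{}}B   [B ::= { }]
{{}}B ⇒ {{}}{}   [B ::= { }]

B⇒{B}B⇒{{}}B⇒{{}}{}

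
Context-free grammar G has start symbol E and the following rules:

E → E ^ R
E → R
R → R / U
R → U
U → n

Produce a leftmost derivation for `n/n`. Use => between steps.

E => R   [E → R]
R => R/U   [R → R / U]
R/U => U/U   [R → U]
U/U => n/U   [U → n]
n/U => n/n   [U → n]

E => R => R/U => U/U => n/U => n/n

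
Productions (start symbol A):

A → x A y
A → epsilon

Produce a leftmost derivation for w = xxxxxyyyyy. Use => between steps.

A => xAy   [A → x A y]
xAy => xxAyy   [A → x A y]
xxAyy => xxxAyyy   [A → x A y]
xxxAyyy => xxxxAyyyy   [A → x A y]
xxxxAyyyy => xxxxxAyyyyy   [A → x A y]
xxxxxAyyyyy => xxxxxyyyyy   [A → epsilon]

A=>xAy=>xxAyy=>xxxAyyy=>xxxxAyyyy=>xxxxxAyyyyy=>xxxxxyyyyy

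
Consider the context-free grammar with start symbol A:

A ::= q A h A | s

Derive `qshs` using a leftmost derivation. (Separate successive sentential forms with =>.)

A => qAhA   [A ::= q A h A]
qAhA => qshA   [A ::= s]
qshA => qshs   [A ::= s]

A => qAhA => qshA => qshs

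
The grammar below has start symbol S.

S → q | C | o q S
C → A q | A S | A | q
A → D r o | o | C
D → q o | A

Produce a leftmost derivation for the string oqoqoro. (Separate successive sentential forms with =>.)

S => oqS => oqoqS => oqoqC => oqoqA => oqoqDro => oqoqAro => oqoqoro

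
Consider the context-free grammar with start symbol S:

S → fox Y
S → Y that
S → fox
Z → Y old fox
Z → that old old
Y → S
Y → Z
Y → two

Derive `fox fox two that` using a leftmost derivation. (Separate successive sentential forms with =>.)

S => Y that => S that => fox Y that => fox S that => fox fox Y that => fox fox two that

S => Y that   [S → Y that]
Y that => S that   [Y → S]
S that => fox Y that   [S → fox Y]
fox Y that => fox S that   [Y → S]
fox S that => fox fox Y that   [S → fox Y]
fox fox Y that => fox fox two that   [Y → two]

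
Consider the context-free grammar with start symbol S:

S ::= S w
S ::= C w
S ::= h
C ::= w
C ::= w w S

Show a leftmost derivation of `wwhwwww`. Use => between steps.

S => Sw   [S ::= S w]
Sw => Sww   [S ::= S w]
Sww => Cwww   [S ::= C w]
Cwww => wwSwww   [C ::= w w S]
wwSwww => wwSwwww   [S ::= S w]
wwSwwww => wwhwwww   [S ::= h]

S => Sw => Sww => Cwww => wwSwww => wwSwwww => wwhwwww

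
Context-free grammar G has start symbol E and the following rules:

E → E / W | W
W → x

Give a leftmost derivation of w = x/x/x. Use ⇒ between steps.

E ⇒ E/W   [E → E / W]
E/W ⇒ E/W/W   [E → E / W]
E/W/W ⇒ W/W/W   [E → W]
W/W/W ⇒ x/W/W   [W → x]
x/W/W ⇒ x/x/W   [W → x]
x/x/W ⇒ x/x/x   [W → x]

E ⇒ E/W ⇒ E/W/W ⇒ W/W/W ⇒ x/W/W ⇒ x/x/W ⇒ x/x/x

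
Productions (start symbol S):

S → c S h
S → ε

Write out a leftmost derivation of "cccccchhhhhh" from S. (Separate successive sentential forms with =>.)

S => cSh => ccShh => cccShhh => ccccShhhh => cccccShhhhh => ccccccShhhhhh => cccccchhhhhh

S => cSh   [S → c S h]
cSh => ccShh   [S → c S h]
ccShh => cccShhh   [S → c S h]
cccShhh => ccccShhhh   [S → c S h]
ccccShhhh => cccccShhhhh   [S → c S h]
cccccShhhhh => ccccccShhhhhh   [S → c S h]
ccccccShhhhhh => cccccchhhhhh   [S → ε]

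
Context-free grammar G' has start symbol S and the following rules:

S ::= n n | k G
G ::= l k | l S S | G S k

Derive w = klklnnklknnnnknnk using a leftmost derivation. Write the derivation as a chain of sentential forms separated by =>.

S => kG => kGSk => kGSkSk => klSSSkSk => klkGSSkSk => klklSSSSkSk => klklnnSSSkSk => klklnnkGSSkSk => klklnnklkSSkSk => klklnnklknnSkSk => klklnnklknnnnkSk => klklnnklknnnnknnk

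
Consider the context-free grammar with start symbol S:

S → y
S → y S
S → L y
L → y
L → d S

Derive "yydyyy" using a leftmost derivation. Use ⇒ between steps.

S⇒yS⇒yyS⇒yyLy⇒yydSy⇒yydLyy⇒yydyyy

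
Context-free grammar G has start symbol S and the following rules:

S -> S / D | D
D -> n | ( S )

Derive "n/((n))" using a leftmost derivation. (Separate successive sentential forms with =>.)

S=>S/D=>D/D=>n/D=>n/(S)=>n/(D)=>n/((S))=>n/((D))=>n/((n))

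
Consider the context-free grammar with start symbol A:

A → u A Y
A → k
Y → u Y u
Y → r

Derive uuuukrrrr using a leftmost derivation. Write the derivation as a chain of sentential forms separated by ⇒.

A ⇒ uAY   [A → u A Y]
uAY ⇒ uuAYY   [A → u A Y]
uuAYY ⇒ uuuAYYY   [A → u A Y]
uuuAYYY ⇒ uuuuAYYYY   [A → u A Y]
uuuuAYYYY ⇒ uuuukYYYY   [A → k]
uuuukYYYY ⇒ uuuukrYYY   [Y → r]
uuuukrYYY ⇒ uuuukrrYY   [Y → r]
uuuukrrYY ⇒ uuuukrrrY   [Y → r]
uuuukrrrY ⇒ uuuukrrrr   [Y → r]

A⇒uAY⇒uuAYY⇒uuuAYYY⇒uuuuAYYYY⇒uuuukYYYY⇒uuuukrYYY⇒uuuukrrYY⇒uuuukrrrY⇒uuuukrrrr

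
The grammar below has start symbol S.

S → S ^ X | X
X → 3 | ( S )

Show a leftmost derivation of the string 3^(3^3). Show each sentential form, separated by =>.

S => S^X   [S → S ^ X]
S^X => X^X   [S → X]
X^X => 3^X   [X → 3]
3^X => 3^(S)   [X → ( S )]
3^(S) => 3^(S^X)   [S → S ^ X]
3^(S^X) => 3^(X^X)   [S → X]
3^(X^X) => 3^(3^X)   [X → 3]
3^(3^X) => 3^(3^3)   [X → 3]

S => S^X => X^X => 3^X => 3^(S) => 3^(S^X) => 3^(X^X) => 3^(3^X) => 3^(3^3)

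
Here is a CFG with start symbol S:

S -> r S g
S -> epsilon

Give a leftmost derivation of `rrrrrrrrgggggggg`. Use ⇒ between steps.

S ⇒ rSg ⇒ rrSgg ⇒ rrrSggg ⇒ rrrrSgggg ⇒ rrrrrSggggg ⇒ rrrrrrSgggggg ⇒ rrrrrrrSggggggg ⇒ rrrrrrrrSgggggggg ⇒ rrrrrrrrgggggggg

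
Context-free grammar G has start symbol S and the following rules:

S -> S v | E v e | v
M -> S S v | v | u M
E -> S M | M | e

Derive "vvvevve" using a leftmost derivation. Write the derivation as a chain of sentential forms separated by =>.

S => Eve => SMve => EveMve => SMveMve => vMveMve => vvveMve => vvvevve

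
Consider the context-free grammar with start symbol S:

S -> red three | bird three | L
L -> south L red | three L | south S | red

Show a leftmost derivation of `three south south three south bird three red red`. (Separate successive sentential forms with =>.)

S => L => three L => three south L red => three south south L red red => three south south three L red red => three south south three south S red red => three south south three south bird three red red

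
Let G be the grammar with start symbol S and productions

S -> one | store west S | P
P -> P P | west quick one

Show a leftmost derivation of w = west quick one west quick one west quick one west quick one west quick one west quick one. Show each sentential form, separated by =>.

S => P   [S -> P]
P => P P   [P -> P P]
P P => P P P   [P -> P P]
P P P => P P P P   [P -> P P]
P P P P => P P P P P   [P -> P P]
P P P P P => P P P P P P   [P -> P P]
P P P P P P => west quick one P P P P P   [P -> west quick one]
west quick one P P P P P => west quick one west quick one P P P P   [P -> west quick one]
west quick one west quick one P P P P => west quick one west quick one west quick one P P P   [P -> west quick one]
west quick one west quick one west quick one P P P => west quick one west quick one west quick one west quick one P P   [P -> west quick one]
west quick one west quick one west quick one west quick one P P => west quick one west quick one west quick one west quick one west quick one P   [P -> west quick one]
west quick one west quick one west quick one west quick one west quick one P => west quick one west quick one west quick one west quick one west quick one west quick one   [P -> west quick one]

S => P => P P => P P P => P P P P => P P P P P => P P P P P P => west quick one P P P P P => west quick one west quick one P P P P => west quick one west quick one west quick one P P P => west quick one west quick one west quick one west quick one P P => west quick one west quick one west quick one west quick one west quick one P => west quick one west quick one west quick one west quick one west quick one west quick one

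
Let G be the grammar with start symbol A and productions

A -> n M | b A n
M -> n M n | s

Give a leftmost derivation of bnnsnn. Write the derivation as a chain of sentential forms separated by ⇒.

A ⇒ bAn   [A -> b A n]
bAn ⇒ bnMn   [A -> n M]
bnMn ⇒ bnnMnn   [M -> n M n]
bnnMnn ⇒ bnnsnn   [M -> s]

A⇒bAn⇒bnMn⇒bnnMnn⇒bnnsnn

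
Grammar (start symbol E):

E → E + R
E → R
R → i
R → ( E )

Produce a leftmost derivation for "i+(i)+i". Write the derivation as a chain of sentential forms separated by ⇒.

E ⇒ E+R ⇒ E+R+R ⇒ R+R+R ⇒ i+R+R ⇒ i+(E)+R ⇒ i+(R)+R ⇒ i+(i)+R ⇒ i+(i)+i

E ⇒ E+R   [E → E + R]
E+R ⇒ E+R+R   [E → E + R]
E+R+R ⇒ R+R+R   [E → R]
R+R+R ⇒ i+R+R   [R → i]
i+R+R ⇒ i+(E)+R   [R → ( E )]
i+(E)+R ⇒ i+(R)+R   [E → R]
i+(R)+R ⇒ i+(i)+R   [R → i]
i+(i)+R ⇒ i+(i)+i   [R → i]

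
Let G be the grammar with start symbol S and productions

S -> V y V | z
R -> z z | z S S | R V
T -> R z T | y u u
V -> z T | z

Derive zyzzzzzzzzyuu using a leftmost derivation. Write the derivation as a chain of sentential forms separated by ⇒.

S ⇒ VyV ⇒ zyV ⇒ zyzT ⇒ zyzRzT ⇒ zyzzzzT ⇒ zyzzzzRzT ⇒ zyzzzzzSSzT ⇒ zyzzzzzzSzT ⇒ zyzzzzzzzzT ⇒ zyzzzzzzzzyuu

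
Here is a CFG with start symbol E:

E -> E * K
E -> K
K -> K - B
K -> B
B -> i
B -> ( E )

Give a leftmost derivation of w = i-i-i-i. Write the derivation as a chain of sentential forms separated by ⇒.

E ⇒ K ⇒ K-B ⇒ K-B-B ⇒ K-B-B-B ⇒ B-B-B-B ⇒ i-B-B-B ⇒ i-i-B-B ⇒ i-i-i-B ⇒ i-i-i-i

E ⇒ K   [E -> K]
K ⇒ K-B   [K -> K - B]
K-B ⇒ K-B-B   [K -> K - B]
K-B-B ⇒ K-B-B-B   [K -> K - B]
K-B-B-B ⇒ B-B-B-B   [K -> B]
B-B-B-B ⇒ i-B-B-B   [B -> i]
i-B-B-B ⇒ i-i-B-B   [B -> i]
i-i-B-B ⇒ i-i-i-B   [B -> i]
i-i-i-B ⇒ i-i-i-i   [B -> i]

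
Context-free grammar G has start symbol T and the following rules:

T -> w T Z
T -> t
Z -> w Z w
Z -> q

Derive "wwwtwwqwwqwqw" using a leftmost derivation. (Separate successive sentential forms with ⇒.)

T ⇒ wTZ   [T -> w T Z]
wTZ ⇒ wwTZZ   [T -> w T Z]
wwTZZ ⇒ wwwTZZZ   [T -> w T Z]
wwwTZZZ ⇒ wwwtZZZ   [T -> t]
wwwtZZZ ⇒ wwwtwZwZZ   [Z -> w Z w]
wwwtwZwZZ ⇒ wwwtwwZwwZZ   [Z -> w Z w]
wwwtwwZwwZZ ⇒ wwwtwwqwwZZ   [Z -> q]
wwwtwwqwwZZ ⇒ wwwtwwqwwqZ   [Z -> q]
wwwtwwqwwqZ ⇒ wwwtwwqwwqwZw   [Z -> w Z w]
wwwtwwqwwqwZw ⇒ wwwtwwqwwqwqw   [Z -> q]

T ⇒ wTZ ⇒ wwTZZ ⇒ wwwTZZZ ⇒ wwwtZZZ ⇒ wwwtwZwZZ ⇒ wwwtwwZwwZZ ⇒ wwwtwwqwwZZ ⇒ wwwtwwqwwqZ ⇒ wwwtwwqwwqwZw ⇒ wwwtwwqwwqwqw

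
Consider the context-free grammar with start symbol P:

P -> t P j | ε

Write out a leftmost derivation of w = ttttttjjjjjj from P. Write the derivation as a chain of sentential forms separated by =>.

P => tPj => ttPjj => tttPjjj => ttttPjjjj => tttttPjjjjj => ttttttPjjjjjj => ttttttjjjjjj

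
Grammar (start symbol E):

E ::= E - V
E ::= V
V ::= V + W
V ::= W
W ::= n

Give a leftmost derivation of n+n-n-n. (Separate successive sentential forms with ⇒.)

E ⇒ E-V   [E ::= E - V]
E-V ⇒ E-V-V   [E ::= E - V]
E-V-V ⇒ V-V-V   [E ::= V]
V-V-V ⇒ V+W-V-V   [V ::= V + W]
V+W-V-V ⇒ W+W-V-V   [V ::= W]
W+W-V-V ⇒ n+W-V-V   [W ::= n]
n+W-V-V ⇒ n+n-V-V   [W ::= n]
n+n-V-V ⇒ n+n-W-V   [V ::= W]
n+n-W-V ⇒ n+n-n-V   [W ::= n]
n+n-n-V ⇒ n+n-n-W   [V ::= W]
n+n-n-W ⇒ n+n-n-n   [W ::= n]

E ⇒ E-V ⇒ E-V-V ⇒ V-V-V ⇒ V+W-V-V ⇒ W+W-V-V ⇒ n+W-V-V ⇒ n+n-V-V ⇒ n+n-W-V ⇒ n+n-n-V ⇒ n+n-n-W ⇒ n+n-n-n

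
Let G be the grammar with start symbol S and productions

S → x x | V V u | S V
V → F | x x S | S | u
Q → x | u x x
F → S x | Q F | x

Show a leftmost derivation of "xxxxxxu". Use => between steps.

S => SV => SVV => xxVV => xxFV => xxQFV => xxxFV => xxxSxV => xxxxxxV => xxxxxxu

S => SV   [S → S V]
SV => SVV   [S → S V]
SVV => xxVV   [S → x x]
xxVV => xxFV   [V → F]
xxFV => xxQFV   [F → Q F]
xxQFV => xxxFV   [Q → x]
xxxFV => xxxSxV   [F → S x]
xxxSxV => xxxxxxV   [S → x x]
xxxxxxV => xxxxxxu   [V → u]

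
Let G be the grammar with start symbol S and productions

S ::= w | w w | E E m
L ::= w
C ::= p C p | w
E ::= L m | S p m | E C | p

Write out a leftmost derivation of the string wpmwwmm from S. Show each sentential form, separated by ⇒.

S⇒EEm⇒ECEm⇒SpmCEm⇒wpmCEm⇒wpmwEm⇒wpmwLmm⇒wpmwwmm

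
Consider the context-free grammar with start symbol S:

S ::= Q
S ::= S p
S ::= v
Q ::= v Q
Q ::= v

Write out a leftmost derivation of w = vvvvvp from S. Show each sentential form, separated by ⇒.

S ⇒ Sp ⇒ Qp ⇒ vQp ⇒ vvQp ⇒ vvvQp ⇒ vvvvQp ⇒ vvvvvp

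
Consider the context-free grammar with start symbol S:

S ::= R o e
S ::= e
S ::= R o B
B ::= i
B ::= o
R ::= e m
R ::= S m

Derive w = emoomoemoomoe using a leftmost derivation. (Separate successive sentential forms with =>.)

S => Roe => Smoe => RoBmoe => SmoBmoe => RoemoBmoe => SmoemoBmoe => RoBmoemoBmoe => emoBmoemoBmoe => emoomoemoBmoe => emoomoemoomoe

S => Roe   [S ::= R o e]
Roe => Smoe   [R ::= S m]
Smoe => RoBmoe   [S ::= R o B]
RoBmoe => SmoBmoe   [R ::= S m]
SmoBmoe => RoemoBmoe   [S ::= R o e]
RoemoBmoe => SmoemoBmoe   [R ::= S m]
SmoemoBmoe => RoBmoemoBmoe   [S ::= R o B]
RoBmoemoBmoe => emoBmoemoBmoe   [R ::= e m]
emoBmoemoBmoe => emoomoemoBmoe   [B ::= o]
emoomoemoBmoe => emoomoemoomoe   [B ::= o]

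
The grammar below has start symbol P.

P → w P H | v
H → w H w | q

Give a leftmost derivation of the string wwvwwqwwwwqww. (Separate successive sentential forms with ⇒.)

P ⇒ wPH   [P → w P H]
wPH ⇒ wwPHH   [P → w P H]
wwPHH ⇒ wwvHH   [P → v]
wwvHH ⇒ wwvwHwH   [H → w H w]
wwvwHwH ⇒ wwvwwHwwH   [H → w H w]
wwvwwHwwH ⇒ wwvwwqwwH   [H → q]
wwvwwqwwH ⇒ wwvwwqwwwHw   [H → w H w]
wwvwwqwwwHw ⇒ wwvwwqwwwwHww   [H → w H w]
wwvwwqwwwwHww ⇒ wwvwwqwwwwqww   [H → q]

P ⇒ wPH ⇒ wwPHH ⇒ wwvHH ⇒ wwvwHwH ⇒ wwvwwHwwH ⇒ wwvwwqwwH ⇒ wwvwwqwwwHw ⇒ wwvwwqwwwwHww ⇒ wwvwwqwwwwqww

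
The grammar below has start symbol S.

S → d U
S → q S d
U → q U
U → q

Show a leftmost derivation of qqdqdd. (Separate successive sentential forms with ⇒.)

S ⇒ qSd   [S → q S d]
qSd ⇒ qqSdd   [S → q S d]
qqSdd ⇒ qqdUdd   [S → d U]
qqdUdd ⇒ qqdqdd   [U → q]

S ⇒ qSd ⇒ qqSdd ⇒ qqdUdd ⇒ qqdqdd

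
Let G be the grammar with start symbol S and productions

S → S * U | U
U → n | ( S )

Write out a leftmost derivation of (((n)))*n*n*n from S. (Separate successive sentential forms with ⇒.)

S⇒S*U⇒S*U*U⇒S*U*U*U⇒U*U*U*U⇒(S)*U*U*U⇒(U)*U*U*U⇒((S))*U*U*U⇒((U))*U*U*U⇒(((S)))*U*U*U⇒(((U)))*U*U*U⇒(((n)))*U*U*U⇒(((n)))*n*U*U⇒(((n)))*n*n*U⇒(((n)))*n*n*n

S ⇒ S*U   [S → S * U]
S*U ⇒ S*U*U   [S → S * U]
S*U*U ⇒ S*U*U*U   [S → S * U]
S*U*U*U ⇒ U*U*U*U   [S → U]
U*U*U*U ⇒ (S)*U*U*U   [U → ( S )]
(S)*U*U*U ⇒ (U)*U*U*U   [S → U]
(U)*U*U*U ⇒ ((S))*U*U*U   [U → ( S )]
((S))*U*U*U ⇒ ((U))*U*U*U   [S → U]
((U))*U*U*U ⇒ (((S)))*U*U*U   [U → ( S )]
(((S)))*U*U*U ⇒ (((U)))*U*U*U   [S → U]
(((U)))*U*U*U ⇒ (((n)))*U*U*U   [U → n]
(((n)))*U*U*U ⇒ (((n)))*n*U*U   [U → n]
(((n)))*n*U*U ⇒ (((n)))*n*n*U   [U → n]
(((n)))*n*n*U ⇒ (((n)))*n*n*n   [U → n]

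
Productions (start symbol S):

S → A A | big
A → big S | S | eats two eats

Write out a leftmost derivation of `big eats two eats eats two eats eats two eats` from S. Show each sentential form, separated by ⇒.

S ⇒ A A   [S → A A]
A A ⇒ big S A   [A → big S]
big S A ⇒ big A A A   [S → A A]
big A A A ⇒ big eats two eats A A   [A → eats two eats]
big eats two eats A A ⇒ big eats two eats eats two eats A   [A → eats two eats]
big eats two eats eats two eats A ⇒ big eats two eats eats two eats eats two eats   [A → eats two eats]

S ⇒ A A ⇒ big S A ⇒ big A A A ⇒ big eats two eats A A ⇒ big eats two eats eats two eats A ⇒ big eats two eats eats two eats eats two eats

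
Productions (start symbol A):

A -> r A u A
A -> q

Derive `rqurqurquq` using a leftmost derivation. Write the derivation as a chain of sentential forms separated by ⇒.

A ⇒ rAuA ⇒ rquA ⇒ rqurAuA ⇒ rqurquA ⇒ rqurqurAuA ⇒ rqurqurquA ⇒ rqurqurquq

A ⇒ rAuA   [A -> r A u A]
rAuA ⇒ rquA   [A -> q]
rquA ⇒ rqurAuA   [A -> r A u A]
rqurAuA ⇒ rqurquA   [A -> q]
rqurquA ⇒ rqurqurAuA   [A -> r A u A]
rqurqurAuA ⇒ rqurqurquA   [A -> q]
rqurqurquA ⇒ rqurqurquq   [A -> q]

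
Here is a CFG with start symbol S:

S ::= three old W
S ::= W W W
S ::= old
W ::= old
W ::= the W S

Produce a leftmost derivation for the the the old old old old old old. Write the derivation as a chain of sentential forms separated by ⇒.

S ⇒ W W W ⇒ the W S W W ⇒ the the W S S W W ⇒ the the the W S S S W W ⇒ the the the old S S S W W ⇒ the the the old old S S W W ⇒ the the the old old old S W W ⇒ the the the old old old old W W ⇒ the the the old old old old old W ⇒ the the the old old old old old old

S ⇒ W W W   [S ::= W W W]
W W W ⇒ the W S W W   [W ::= the W S]
the W S W W ⇒ the the W S S W W   [W ::= the W S]
the the W S S W W ⇒ the the the W S S S W W   [W ::= the W S]
the the the W S S S W W ⇒ the the the old S S S W W   [W ::= old]
the the the old S S S W W ⇒ the the the old old S S W W   [S ::= old]
the the the old old S S W W ⇒ the the the old old old S W W   [S ::= old]
the the the old old old S W W ⇒ the the the old old old old W W   [S ::= old]
the the the old old old old W W ⇒ the the the old old old old old W   [W ::= old]
the the the old old old old old W ⇒ the the the old old old old old old   [W ::= old]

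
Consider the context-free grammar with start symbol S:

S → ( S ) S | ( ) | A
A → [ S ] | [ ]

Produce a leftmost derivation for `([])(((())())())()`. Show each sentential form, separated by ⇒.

S ⇒ (S)S   [S → ( S ) S]
(S)S ⇒ (A)S   [S → A]
(A)S ⇒ ([])S   [A → [ ]]
([])S ⇒ ([])(S)S   [S → ( S ) S]
([])(S)S ⇒ ([])((S)S)S   [S → ( S ) S]
([])((S)S)S ⇒ ([])(((S)S)S)S   [S → ( S ) S]
([])(((S)S)S)S ⇒ ([])(((())S)S)S   [S → ( )]
([])(((())S)S)S ⇒ ([])(((())())S)S   [S → ( )]
([])(((())())S)S ⇒ ([])(((())())())S   [S → ( )]
([])(((())())())S ⇒ ([])(((())())())()   [S → ( )]

S⇒(S)S⇒(A)S⇒([])S⇒([])(S)S⇒([])((S)S)S⇒([])(((S)S)S)S⇒([])(((())S)S)S⇒([])(((())())S)S⇒([])(((())())())S⇒([])(((())())())()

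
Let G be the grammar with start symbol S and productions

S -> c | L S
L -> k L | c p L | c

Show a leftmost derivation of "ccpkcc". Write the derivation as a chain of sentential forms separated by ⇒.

S ⇒ LS   [S -> L S]
LS ⇒ cS   [L -> c]
cS ⇒ cLS   [S -> L S]
cLS ⇒ ccpLS   [L -> c p L]
ccpLS ⇒ ccpkLS   [L -> k L]
ccpkLS ⇒ ccpkcS   [L -> c]
ccpkcS ⇒ ccpkcc   [S -> c]

S ⇒ LS ⇒ cS ⇒ cLS ⇒ ccpLS ⇒ ccpkLS ⇒ ccpkcS ⇒ ccpkcc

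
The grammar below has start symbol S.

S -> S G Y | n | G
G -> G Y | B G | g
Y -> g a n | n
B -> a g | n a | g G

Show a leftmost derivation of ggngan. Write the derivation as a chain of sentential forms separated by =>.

S => SGY => GGY => gGY => gGYY => ggYY => ggnY => ggngan

S => SGY   [S -> S G Y]
SGY => GGY   [S -> G]
GGY => gGY   [G -> g]
gGY => gGYY   [G -> G Y]
gGYY => ggYY   [G -> g]
ggYY => ggnY   [Y -> n]
ggnY => ggngan   [Y -> g a n]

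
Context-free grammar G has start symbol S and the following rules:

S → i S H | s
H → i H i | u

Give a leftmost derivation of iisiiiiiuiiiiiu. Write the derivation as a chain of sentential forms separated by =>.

S => iSH   [S → i S H]
iSH => iiSHH   [S → i S H]
iiSHH => iisHH   [S → s]
iisHH => iisiHiH   [H → i H i]
iisiHiH => iisiiHiiH   [H → i H i]
iisiiHiiH => iisiiiHiiiH   [H → i H i]
iisiiiHiiiH => iisiiiiHiiiiH   [H → i H i]
iisiiiiHiiiiH => iisiiiiiHiiiiiH   [H → i H i]
iisiiiiiHiiiiiH => iisiiiiiuiiiiiH   [H → u]
iisiiiiiuiiiiiH => iisiiiiiuiiiiiu   [H → u]

S=>iSH=>iiSHH=>iisHH=>iisiHiH=>iisiiHiiH=>iisiiiHiiiH=>iisiiiiHiiiiH=>iisiiiiiHiiiiiH=>iisiiiiiuiiiiiH=>iisiiiiiuiiiiiu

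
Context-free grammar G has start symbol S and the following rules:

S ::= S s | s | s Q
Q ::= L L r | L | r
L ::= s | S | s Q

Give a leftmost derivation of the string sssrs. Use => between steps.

S => Ss => sQs => sLLrs => ssLrs => ssSrs => sssrs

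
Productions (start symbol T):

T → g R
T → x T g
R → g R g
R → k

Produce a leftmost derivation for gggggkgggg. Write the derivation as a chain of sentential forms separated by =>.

T=>gR=>ggRg=>gggRgg=>ggggRggg=>gggggRgggg=>gggggkgggg

T => gR   [T → g R]
gR => ggRg   [R → g R g]
ggRg => gggRgg   [R → g R g]
gggRgg => ggggRggg   [R → g R g]
ggggRggg => gggggRgggg   [R → g R g]
gggggRgggg => gggggkgggg   [R → k]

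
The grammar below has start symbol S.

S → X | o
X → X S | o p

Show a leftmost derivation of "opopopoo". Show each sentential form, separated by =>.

S => X => XS => XSS => opSS => opXS => opopS => opopX => opopXS => opopXSS => opopopSS => opopopoS => opopopoo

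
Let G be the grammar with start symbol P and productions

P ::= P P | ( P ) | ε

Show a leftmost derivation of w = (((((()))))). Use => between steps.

P => (P) => ((P)) => (((P))) => ((((P)))) => (((((P))))) => ((((((P)))))) => (((((())))))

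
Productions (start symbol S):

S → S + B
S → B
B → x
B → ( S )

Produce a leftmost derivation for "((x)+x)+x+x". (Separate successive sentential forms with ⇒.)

S ⇒ S+B   [S → S + B]
S+B ⇒ S+B+B   [S → S + B]
S+B+B ⇒ B+B+B   [S → B]
B+B+B ⇒ (S)+B+B   [B → ( S )]
(S)+B+B ⇒ (S+B)+B+B   [S → S + B]
(S+B)+B+B ⇒ (B+B)+B+B   [S → B]
(B+B)+B+B ⇒ ((S)+B)+B+B   [B → ( S )]
((S)+B)+B+B ⇒ ((B)+B)+B+B   [S → B]
((B)+B)+B+B ⇒ ((x)+B)+B+B   [B → x]
((x)+B)+B+B ⇒ ((x)+x)+B+B   [B → x]
((x)+x)+B+B ⇒ ((x)+x)+x+B   [B → x]
((x)+x)+x+B ⇒ ((x)+x)+x+x   [B → x]

S⇒S+B⇒S+B+B⇒B+B+B⇒(S)+B+B⇒(S+B)+B+B⇒(B+B)+B+B⇒((S)+B)+B+B⇒((B)+B)+B+B⇒((x)+B)+B+B⇒((x)+x)+B+B⇒((x)+x)+x+B⇒((x)+x)+x+x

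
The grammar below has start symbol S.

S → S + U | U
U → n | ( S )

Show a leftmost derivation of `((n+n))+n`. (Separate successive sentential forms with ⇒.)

S ⇒ S+U ⇒ U+U ⇒ (S)+U ⇒ (U)+U ⇒ ((S))+U ⇒ ((S+U))+U ⇒ ((U+U))+U ⇒ ((n+U))+U ⇒ ((n+n))+U ⇒ ((n+n))+n

S ⇒ S+U   [S → S + U]
S+U ⇒ U+U   [S → U]
U+U ⇒ (S)+U   [U → ( S )]
(S)+U ⇒ (U)+U   [S → U]
(U)+U ⇒ ((S))+U   [U → ( S )]
((S))+U ⇒ ((S+U))+U   [S → S + U]
((S+U))+U ⇒ ((U+U))+U   [S → U]
((U+U))+U ⇒ ((n+U))+U   [U → n]
((n+U))+U ⇒ ((n+n))+U   [U → n]
((n+n))+U ⇒ ((n+n))+n   [U → n]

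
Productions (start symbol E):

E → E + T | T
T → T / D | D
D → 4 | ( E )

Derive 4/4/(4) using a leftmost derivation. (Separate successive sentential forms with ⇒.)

E ⇒ T ⇒ T/D ⇒ T/D/D ⇒ D/D/D ⇒ 4/D/D ⇒ 4/4/D ⇒ 4/4/(E) ⇒ 4/4/(T) ⇒ 4/4/(D) ⇒ 4/4/(4)

E ⇒ T   [E → T]
T ⇒ T/D   [T → T / D]
T/D ⇒ T/D/D   [T → T / D]
T/D/D ⇒ D/D/D   [T → D]
D/D/D ⇒ 4/D/D   [D → 4]
4/D/D ⇒ 4/4/D   [D → 4]
4/4/D ⇒ 4/4/(E)   [D → ( E )]
4/4/(E) ⇒ 4/4/(T)   [E → T]
4/4/(T) ⇒ 4/4/(D)   [T → D]
4/4/(D) ⇒ 4/4/(4)   [D → 4]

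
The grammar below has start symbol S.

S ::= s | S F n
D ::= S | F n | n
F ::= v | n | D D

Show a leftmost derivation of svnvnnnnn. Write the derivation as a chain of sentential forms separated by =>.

S => SFn   [S ::= S F n]
SFn => SFnFn   [S ::= S F n]
SFnFn => sFnFn   [S ::= s]
sFnFn => sDDnFn   [F ::= D D]
sDDnFn => sFnDnFn   [D ::= F n]
sFnDnFn => svnDnFn   [F ::= v]
svnDnFn => svnFnnFn   [D ::= F n]
svnFnnFn => svnvnnFn   [F ::= v]
svnvnnFn => svnvnnDDn   [F ::= D D]
svnvnnDDn => svnvnnnDn   [D ::= n]
svnvnnnDn => svnvnnnnn   [D ::= n]

S=>SFn=>SFnFn=>sFnFn=>sDDnFn=>sFnDnFn=>svnDnFn=>svnFnnFn=>svnvnnFn=>svnvnnDDn=>svnvnnnDn=>svnvnnnnn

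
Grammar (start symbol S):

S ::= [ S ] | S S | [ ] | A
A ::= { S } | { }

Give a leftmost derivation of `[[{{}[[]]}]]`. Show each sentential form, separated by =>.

S => [S] => [[S]] => [[A]] => [[{S}]] => [[{SS}]] => [[{AS}]] => [[{{}S}]] => [[{{}[S]}]] => [[{{}[[]]}]]

S => [S]   [S ::= [ S ]]
[S] => [[S]]   [S ::= [ S ]]
[[S]] => [[A]]   [S ::= A]
[[A]] => [[{S}]]   [A ::= { S }]
[[{S}]] => [[{SS}]]   [S ::= S S]
[[{SS}]] => [[{AS}]]   [S ::= A]
[[{AS}]] => [[{{}S}]]   [A ::= { }]
[[{{}S}]] => [[{{}[S]}]]   [S ::= [ S ]]
[[{{}[S]}]] => [[{{}[[]]}]]   [S ::= [ ]]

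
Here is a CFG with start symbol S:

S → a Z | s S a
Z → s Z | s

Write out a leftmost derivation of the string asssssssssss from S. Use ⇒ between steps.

S ⇒ aZ ⇒ asZ ⇒ assZ ⇒ asssZ ⇒ assssZ ⇒ asssssZ ⇒ assssssZ ⇒ asssssssZ ⇒ assssssssZ ⇒ asssssssssZ ⇒ assssssssssZ ⇒ asssssssssss

S ⇒ aZ   [S → a Z]
aZ ⇒ asZ   [Z → s Z]
asZ ⇒ assZ   [Z → s Z]
assZ ⇒ asssZ   [Z → s Z]
asssZ ⇒ assssZ   [Z → s Z]
assssZ ⇒ asssssZ   [Z → s Z]
asssssZ ⇒ assssssZ   [Z → s Z]
assssssZ ⇒ asssssssZ   [Z → s Z]
asssssssZ ⇒ assssssssZ   [Z → s Z]
assssssssZ ⇒ asssssssssZ   [Z → s Z]
asssssssssZ ⇒ assssssssssZ   [Z → s Z]
assssssssssZ ⇒ asssssssssss   [Z → s]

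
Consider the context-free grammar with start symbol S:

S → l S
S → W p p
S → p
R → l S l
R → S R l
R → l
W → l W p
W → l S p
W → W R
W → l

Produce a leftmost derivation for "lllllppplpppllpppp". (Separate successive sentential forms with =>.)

S => Wpp   [S → W p p]
Wpp => lWppp   [W → l W p]
lWppp => llWpppp   [W → l W p]
llWpppp => llWRpppp   [W → W R]
llWRpppp => llWRRpppp   [W → W R]
llWRRpppp => lllSpRRpppp   [W → l S p]
lllSpRRpppp => lllWpppRRpppp   [S → W p p]
lllWpppRRpppp => lllWRpppRRpppp   [W → W R]
lllWRpppRRpppp => llllWpRpppRRpppp   [W → l W p]
llllWpRpppRRpppp => lllllSppRpppRRpppp   [W → l S p]
lllllSppRpppRRpppp => lllllpppRpppRRpppp   [S → p]
lllllpppRpppRRpppp => lllllppplpppRRpppp   [R → l]
lllllppplpppRRpppp => lllllppplppplRpppp   [R → l]
lllllppplppplRpppp => lllllppplpppllpppp   [R → l]

S=>Wpp=>lWppp=>llWpppp=>llWRpppp=>llWRRpppp=>lllSpRRpppp=>lllWpppRRpppp=>lllWRpppRRpppp=>llllWpRpppRRpppp=>lllllSppRpppRRpppp=>lllllpppRpppRRpppp=>lllllppplpppRRpppp=>lllllppplppplRpppp=>lllllppplpppllpppp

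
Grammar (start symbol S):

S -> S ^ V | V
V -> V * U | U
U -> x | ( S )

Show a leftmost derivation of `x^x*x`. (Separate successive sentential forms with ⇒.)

S ⇒ S^V ⇒ V^V ⇒ U^V ⇒ x^V ⇒ x^V*U ⇒ x^U*U ⇒ x^x*U ⇒ x^x*x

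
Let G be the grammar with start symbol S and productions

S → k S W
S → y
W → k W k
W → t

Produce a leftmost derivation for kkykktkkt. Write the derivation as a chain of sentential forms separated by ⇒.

S ⇒ kSW ⇒ kkSWW ⇒ kkyWW ⇒ kkykWkW ⇒ kkykkWkkW ⇒ kkykktkkW ⇒ kkykktkkt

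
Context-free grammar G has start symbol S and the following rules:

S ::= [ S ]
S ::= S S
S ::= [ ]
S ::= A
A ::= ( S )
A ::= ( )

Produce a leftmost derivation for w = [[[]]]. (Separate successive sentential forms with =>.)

S => [S] => [[S]] => [[[]]]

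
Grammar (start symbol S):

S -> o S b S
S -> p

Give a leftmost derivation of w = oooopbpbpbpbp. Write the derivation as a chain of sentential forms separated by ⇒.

S ⇒ oSbS ⇒ ooSbSbS ⇒ oooSbSbSbS ⇒ ooooSbSbSbSbS ⇒ oooopbSbSbSbS ⇒ oooopbpbSbSbS ⇒ oooopbpbpbSbS ⇒ oooopbpbpbpbS ⇒ oooopbpbpbpbp

S ⇒ oSbS   [S -> o S b S]
oSbS ⇒ ooSbSbS   [S -> o S b S]
ooSbSbS ⇒ oooSbSbSbS   [S -> o S b S]
oooSbSbSbS ⇒ ooooSbSbSbSbS   [S -> o S b S]
ooooSbSbSbSbS ⇒ oooopbSbSbSbS   [S -> p]
oooopbSbSbSbS ⇒ oooopbpbSbSbS   [S -> p]
oooopbpbSbSbS ⇒ oooopbpbpbSbS   [S -> p]
oooopbpbpbSbS ⇒ oooopbpbpbpbS   [S -> p]
oooopbpbpbpbS ⇒ oooopbpbpbpbp   [S -> p]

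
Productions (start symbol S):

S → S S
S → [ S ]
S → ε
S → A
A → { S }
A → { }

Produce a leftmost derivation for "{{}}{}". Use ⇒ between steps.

S ⇒ SS ⇒ SSS ⇒ ASS ⇒ {S}SS ⇒ {A}SS ⇒ {{S}}SS ⇒ {{}}SS ⇒ {{}}S ⇒ {{}}A ⇒ {{}}{}

S ⇒ SS   [S → S S]
SS ⇒ SSS   [S → S S]
SSS ⇒ ASS   [S → A]
ASS ⇒ {S}SS   [A → { S }]
{S}SS ⇒ {A}SS   [S → A]
{A}SS ⇒ {{S}}SS   [A → { S }]
{{S}}SS ⇒ {{}}SS   [S → ε]
{{}}SS ⇒ {{}}S   [S → ε]
{{}}S ⇒ {{}}A   [S → A]
{{}}A ⇒ {{}}{}   [A → { }]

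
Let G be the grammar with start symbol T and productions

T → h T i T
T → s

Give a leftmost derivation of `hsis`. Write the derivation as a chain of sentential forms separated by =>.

T => hTiT   [T → h T i T]
hTiT => hsiT   [T → s]
hsiT => hsis   [T → s]

T => hTiT => hsiT => hsis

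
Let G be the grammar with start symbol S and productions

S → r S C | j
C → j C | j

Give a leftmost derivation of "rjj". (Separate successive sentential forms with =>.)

S => rSC   [S → r S C]
rSC => rjC   [S → j]
rjC => rjj   [C → j]

S=>rSC=>rjC=>rjj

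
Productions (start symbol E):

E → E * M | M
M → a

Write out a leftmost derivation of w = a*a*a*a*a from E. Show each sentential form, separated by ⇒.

E ⇒ E*M ⇒ E*M*M ⇒ E*M*M*M ⇒ E*M*M*M*M ⇒ M*M*M*M*M ⇒ a*M*M*M*M ⇒ a*a*M*M*M ⇒ a*a*a*M*M ⇒ a*a*a*a*M ⇒ a*a*a*a*a

E ⇒ E*M   [E → E * M]
E*M ⇒ E*M*M   [E → E * M]
E*M*M ⇒ E*M*M*M   [E → E * M]
E*M*M*M ⇒ E*M*M*M*M   [E → E * M]
E*M*M*M*M ⇒ M*M*M*M*M   [E → M]
M*M*M*M*M ⇒ a*M*M*M*M   [M → a]
a*M*M*M*M ⇒ a*a*M*M*M   [M → a]
a*a*M*M*M ⇒ a*a*a*M*M   [M → a]
a*a*a*M*M ⇒ a*a*a*a*M   [M → a]
a*a*a*a*M ⇒ a*a*a*a*a   [M → a]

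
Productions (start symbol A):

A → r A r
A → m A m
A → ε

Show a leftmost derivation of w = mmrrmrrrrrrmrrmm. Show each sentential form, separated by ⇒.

A ⇒ mAm ⇒ mmAmm ⇒ mmrArmm ⇒ mmrrArrmm ⇒ mmrrmAmrrmm ⇒ mmrrmrArmrrmm ⇒ mmrrmrrArrmrrmm ⇒ mmrrmrrrArrrmrrmm ⇒ mmrrmrrrrrrmrrmm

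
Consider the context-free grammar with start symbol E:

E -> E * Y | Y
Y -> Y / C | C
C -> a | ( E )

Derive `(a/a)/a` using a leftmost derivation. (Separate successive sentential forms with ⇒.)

E ⇒ Y   [E -> Y]
Y ⇒ Y/C   [Y -> Y / C]
Y/C ⇒ C/C   [Y -> C]
C/C ⇒ (E)/C   [C -> ( E )]
(E)/C ⇒ (Y)/C   [E -> Y]
(Y)/C ⇒ (Y/C)/C   [Y -> Y / C]
(Y/C)/C ⇒ (C/C)/C   [Y -> C]
(C/C)/C ⇒ (a/C)/C   [C -> a]
(a/C)/C ⇒ (a/a)/C   [C -> a]
(a/a)/C ⇒ (a/a)/a   [C -> a]

E ⇒ Y ⇒ Y/C ⇒ C/C ⇒ (E)/C ⇒ (Y)/C ⇒ (Y/C)/C ⇒ (C/C)/C ⇒ (a/C)/C ⇒ (a/a)/C ⇒ (a/a)/a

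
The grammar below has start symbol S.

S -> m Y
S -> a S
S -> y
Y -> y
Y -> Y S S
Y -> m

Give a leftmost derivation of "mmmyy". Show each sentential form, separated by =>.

S => mY   [S -> m Y]
mY => mYSS   [Y -> Y S S]
mYSS => mmSS   [Y -> m]
mmSS => mmmYS   [S -> m Y]
mmmYS => mmmyS   [Y -> y]
mmmyS => mmmyy   [S -> y]

S => mY => mYSS => mmSS => mmmYS => mmmyS => mmmyy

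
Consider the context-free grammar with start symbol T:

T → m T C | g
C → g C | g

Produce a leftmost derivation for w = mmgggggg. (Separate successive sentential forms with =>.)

T => mTC => mmTCC => mmgCC => mmggCC => mmgggCC => mmggggC => mmgggggC => mmgggggg

T => mTC   [T → m T C]
mTC => mmTCC   [T → m T C]
mmTCC => mmgCC   [T → g]
mmgCC => mmggCC   [C → g C]
mmggCC => mmgggCC   [C → g C]
mmgggCC => mmggggC   [C → g]
mmggggC => mmgggggC   [C → g C]
mmgggggC => mmgggggg   [C → g]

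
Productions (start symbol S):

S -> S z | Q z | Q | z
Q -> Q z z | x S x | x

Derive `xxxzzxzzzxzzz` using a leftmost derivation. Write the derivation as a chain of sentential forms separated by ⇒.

S ⇒ Sz   [S -> S z]
Sz ⇒ Szz   [S -> S z]
Szz ⇒ Qzzz   [S -> Q z]
Qzzz ⇒ xSxzzz   [Q -> x S x]
xSxzzz ⇒ xQzxzzz   [S -> Q z]
xQzxzzz ⇒ xQzzzxzzz   [Q -> Q z z]
xQzzzxzzz ⇒ xxSxzzzxzzz   [Q -> x S x]
xxSxzzzxzzz ⇒ xxQxzzzxzzz   [S -> Q]
xxQxzzzxzzz ⇒ xxQzzxzzzxzzz   [Q -> Q z z]
xxQzzxzzzxzzz ⇒ xxxzzxzzzxzzz   [Q -> x]

S ⇒ Sz ⇒ Szz ⇒ Qzzz ⇒ xSxzzz ⇒ xQzxzzz ⇒ xQzzzxzzz ⇒ xxSxzzzxzzz ⇒ xxQxzzzxzzz ⇒ xxQzzxzzzxzzz ⇒ xxxzzxzzzxzzz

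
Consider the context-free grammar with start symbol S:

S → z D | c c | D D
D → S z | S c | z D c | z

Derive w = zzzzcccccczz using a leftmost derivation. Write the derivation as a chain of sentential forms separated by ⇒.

S⇒zD⇒zSz⇒zDDz⇒zScDz⇒zzDcDz⇒zzSccDz⇒zzDDccDz⇒zzzDcDccDz⇒zzzzcDccDz⇒zzzzcScccDz⇒zzzzccccccDz⇒zzzzcccccczz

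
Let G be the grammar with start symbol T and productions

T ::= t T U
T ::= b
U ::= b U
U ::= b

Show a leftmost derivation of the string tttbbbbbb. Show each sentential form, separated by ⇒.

T ⇒ tTU ⇒ ttTUU ⇒ tttTUUU ⇒ tttbUUU ⇒ tttbbUU ⇒ tttbbbUU ⇒ tttbbbbU ⇒ tttbbbbbU ⇒ tttbbbbbb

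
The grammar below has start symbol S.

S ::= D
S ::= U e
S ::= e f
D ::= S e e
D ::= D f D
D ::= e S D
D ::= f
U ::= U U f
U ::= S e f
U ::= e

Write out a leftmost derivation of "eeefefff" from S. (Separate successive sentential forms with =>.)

S => D   [S ::= D]
D => eSD   [D ::= e S D]
eSD => eDD   [S ::= D]
eDD => eeSDD   [D ::= e S D]
eeSDD => eeefDD   [S ::= e f]
eeefDD => eeefeSDD   [D ::= e S D]
eeefeSDD => eeefeDDD   [S ::= D]
eeefeDDD => eeefefDD   [D ::= f]
eeefefDD => eeefeffD   [D ::= f]
eeefeffD => eeefefff   [D ::= f]

S => D => eSD => eDD => eeSDD => eeefDD => eeefeSDD => eeefeDDD => eeefefDD => eeefeffD => eeefefff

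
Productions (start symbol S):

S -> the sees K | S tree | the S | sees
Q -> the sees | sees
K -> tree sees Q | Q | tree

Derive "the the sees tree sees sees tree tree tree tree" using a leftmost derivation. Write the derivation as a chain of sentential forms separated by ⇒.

S ⇒ the S   [S -> the S]
the S ⇒ the S tree   [S -> S tree]
the S tree ⇒ the S tree tree   [S -> S tree]
the S tree tree ⇒ the S tree tree tree   [S -> S tree]
the S tree tree tree ⇒ the S tree tree tree tree   [S -> S tree]
the S tree tree tree tree ⇒ the the sees K tree tree tree tree   [S -> the sees K]
the the sees K tree tree tree tree ⇒ the the sees tree sees Q tree tree tree tree   [K -> tree sees Q]
the the sees tree sees Q tree tree tree tree ⇒ the the sees tree sees sees tree tree tree tree   [Q -> sees]

S ⇒ the S ⇒ the S tree ⇒ the S tree tree ⇒ the S tree tree tree ⇒ the S tree tree tree tree ⇒ the the sees K tree tree tree tree ⇒ the the sees tree sees Q tree tree tree tree ⇒ the the sees tree sees sees tree tree tree tree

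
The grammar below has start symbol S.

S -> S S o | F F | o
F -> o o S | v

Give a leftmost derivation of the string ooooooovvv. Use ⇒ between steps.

S ⇒ FF ⇒ ooSF ⇒ ooFFF ⇒ ooooSFF ⇒ oooooFF ⇒ oooooooSF ⇒ oooooooFFF ⇒ ooooooovFF ⇒ ooooooovvF ⇒ ooooooovvv

S ⇒ FF   [S -> F F]
FF ⇒ ooSF   [F -> o o S]
ooSF ⇒ ooFFF   [S -> F F]
ooFFF ⇒ ooooSFF   [F -> o o S]
ooooSFF ⇒ oooooFF   [S -> o]
oooooFF ⇒ oooooooSF   [F -> o o S]
oooooooSF ⇒ oooooooFFF   [S -> F F]
oooooooFFF ⇒ ooooooovFF   [F -> v]
ooooooovFF ⇒ ooooooovvF   [F -> v]
ooooooovvF ⇒ ooooooovvv   [F -> v]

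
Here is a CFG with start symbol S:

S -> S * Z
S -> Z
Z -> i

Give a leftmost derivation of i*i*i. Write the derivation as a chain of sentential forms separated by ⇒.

S ⇒ S*Z   [S -> S * Z]
S*Z ⇒ S*Z*Z   [S -> S * Z]
S*Z*Z ⇒ Z*Z*Z   [S -> Z]
Z*Z*Z ⇒ i*Z*Z   [Z -> i]
i*Z*Z ⇒ i*i*Z   [Z -> i]
i*i*Z ⇒ i*i*i   [Z -> i]

S⇒S*Z⇒S*Z*Z⇒Z*Z*Z⇒i*Z*Z⇒i*i*Z⇒i*i*i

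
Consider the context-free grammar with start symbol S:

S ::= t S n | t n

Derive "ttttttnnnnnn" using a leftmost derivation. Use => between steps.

S => tSn => ttSnn => tttSnnn => ttttSnnnn => tttttSnnnnn => ttttttnnnnnn

S => tSn   [S ::= t S n]
tSn => ttSnn   [S ::= t S n]
ttSnn => tttSnnn   [S ::= t S n]
tttSnnn => ttttSnnnn   [S ::= t S n]
ttttSnnnn => tttttSnnnnn   [S ::= t S n]
tttttSnnnnn => ttttttnnnnnn   [S ::= t n]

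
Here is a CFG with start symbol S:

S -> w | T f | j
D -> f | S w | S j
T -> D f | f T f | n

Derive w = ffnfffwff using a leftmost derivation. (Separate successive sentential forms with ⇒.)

S⇒Tf⇒Dff⇒Swff⇒Tfwff⇒fTffwff⇒ffTfffwff⇒ffnfffwff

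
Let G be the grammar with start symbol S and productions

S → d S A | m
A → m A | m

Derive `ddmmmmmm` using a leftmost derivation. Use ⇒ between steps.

S⇒dSA⇒ddSAA⇒ddmAA⇒ddmmAA⇒ddmmmAA⇒ddmmmmAA⇒ddmmmmmA⇒ddmmmmmm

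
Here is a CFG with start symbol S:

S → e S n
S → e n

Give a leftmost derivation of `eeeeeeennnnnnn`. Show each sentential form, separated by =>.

S => eSn   [S → e S n]
eSn => eeSnn   [S → e S n]
eeSnn => eeeSnnn   [S → e S n]
eeeSnnn => eeeeSnnnn   [S → e S n]
eeeeSnnnn => eeeeeSnnnnn   [S → e S n]
eeeeeSnnnnn => eeeeeeSnnnnnn   [S → e S n]
eeeeeeSnnnnnn => eeeeeeennnnnnn   [S → e n]

S=>eSn=>eeSnn=>eeeSnnn=>eeeeSnnnn=>eeeeeSnnnnn=>eeeeeeSnnnnnn=>eeeeeeennnnnnn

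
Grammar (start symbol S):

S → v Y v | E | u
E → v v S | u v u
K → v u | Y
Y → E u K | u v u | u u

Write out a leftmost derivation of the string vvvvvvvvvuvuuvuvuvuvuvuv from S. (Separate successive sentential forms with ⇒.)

S ⇒ E ⇒ vvS ⇒ vvvYv ⇒ vvvEuKv ⇒ vvvvvSuKv ⇒ vvvvvvYvuKv ⇒ vvvvvvEuKvuKv ⇒ vvvvvvvvSuKvuKv ⇒ vvvvvvvvvYvuKvuKv ⇒ vvvvvvvvvEuKvuKvuKv ⇒ vvvvvvvvvuvuuKvuKvuKv ⇒ vvvvvvvvvuvuuvuvuKvuKv ⇒ vvvvvvvvvuvuuvuvuvuvuKv ⇒ vvvvvvvvvuvuuvuvuvuvuvuv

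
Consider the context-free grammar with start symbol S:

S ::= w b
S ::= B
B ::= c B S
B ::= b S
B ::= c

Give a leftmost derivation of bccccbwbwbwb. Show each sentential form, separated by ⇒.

S ⇒ B ⇒ bS ⇒ bB ⇒ bcBS ⇒ bccBSS ⇒ bcccBSSS ⇒ bccccSSS ⇒ bccccBSS ⇒ bccccbSSS ⇒ bccccbwbSS ⇒ bccccbwbwbS ⇒ bccccbwbwbwb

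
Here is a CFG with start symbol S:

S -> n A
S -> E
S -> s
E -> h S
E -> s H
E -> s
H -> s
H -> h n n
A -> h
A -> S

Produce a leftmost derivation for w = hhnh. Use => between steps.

S=>E=>hS=>hE=>hhS=>hhnA=>hhnh

S => E   [S -> E]
E => hS   [E -> h S]
hS => hE   [S -> E]
hE => hhS   [E -> h S]
hhS => hhnA   [S -> n A]
hhnA => hhnh   [A -> h]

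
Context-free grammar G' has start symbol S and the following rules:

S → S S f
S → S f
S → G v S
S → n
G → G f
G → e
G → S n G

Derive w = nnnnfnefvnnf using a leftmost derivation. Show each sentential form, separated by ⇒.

S ⇒ SSf   [S → S S f]
SSf ⇒ GvSSf   [S → G v S]
GvSSf ⇒ SnGvSSf   [G → S n G]
SnGvSSf ⇒ nnGvSSf   [S → n]
nnGvSSf ⇒ nnGfvSSf   [G → G f]
nnGfvSSf ⇒ nnSnGfvSSf   [G → S n G]
nnSnGfvSSf ⇒ nnSSfnGfvSSf   [S → S S f]
nnSSfnGfvSSf ⇒ nnnSfnGfvSSf   [S → n]
nnnSfnGfvSSf ⇒ nnnnfnGfvSSf   [S → n]
nnnnfnGfvSSf ⇒ nnnnfnefvSSf   [G → e]
nnnnfnefvSSf ⇒ nnnnfnefvnSf   [S → n]
nnnnfnefvnSf ⇒ nnnnfnefvnnf   [S → n]

S⇒SSf⇒GvSSf⇒SnGvSSf⇒nnGvSSf⇒nnGfvSSf⇒nnSnGfvSSf⇒nnSSfnGfvSSf⇒nnnSfnGfvSSf⇒nnnnfnGfvSSf⇒nnnnfnefvSSf⇒nnnnfnefvnSf⇒nnnnfnefvnnf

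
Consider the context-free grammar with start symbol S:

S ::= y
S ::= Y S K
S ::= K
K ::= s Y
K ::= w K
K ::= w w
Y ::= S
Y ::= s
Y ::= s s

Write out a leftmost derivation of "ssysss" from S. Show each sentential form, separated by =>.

S => YSK => ssSK => ssyK => ssysY => ssysss

S => YSK   [S ::= Y S K]
YSK => ssSK   [Y ::= s s]
ssSK => ssyK   [S ::= y]
ssyK => ssysY   [K ::= s Y]
ssysY => ssysss   [Y ::= s s]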